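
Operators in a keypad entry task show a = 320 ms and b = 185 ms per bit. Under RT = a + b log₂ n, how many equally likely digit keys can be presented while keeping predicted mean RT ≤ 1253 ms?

Information budget: (1253 − 320)/185 = 5.0432 bits, so n ≤ 2^5.0432 = 32.974 → at most 32.

32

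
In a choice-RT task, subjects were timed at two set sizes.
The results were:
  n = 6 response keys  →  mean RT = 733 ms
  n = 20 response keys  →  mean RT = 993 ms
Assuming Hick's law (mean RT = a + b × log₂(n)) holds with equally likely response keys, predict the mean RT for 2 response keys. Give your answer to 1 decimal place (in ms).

495.8 ms

With log₂ n on the abscissa the relation is linear; from the two conditions:
  b = (993 − 733) / (log₂ 20 − log₂ 6) = 260 / (4.3219 − 2.5850) = 149.686 ms/bit
  a = 733 − 149.686 × 2.5850 = 346.066 ms
Then RT(2) = 346.066 + 149.686 × log₂ 2 = 346.066 + 149.686 × 1 ≈ 495.753 ms.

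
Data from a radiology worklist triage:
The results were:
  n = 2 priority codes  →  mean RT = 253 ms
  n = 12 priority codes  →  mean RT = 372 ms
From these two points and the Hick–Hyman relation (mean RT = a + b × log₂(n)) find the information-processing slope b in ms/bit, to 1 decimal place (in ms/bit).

46.0 ms/bit

The slope on a log₂ axis is (372 − 253) / (3.5850 − 1) = 46.035 ms/bit.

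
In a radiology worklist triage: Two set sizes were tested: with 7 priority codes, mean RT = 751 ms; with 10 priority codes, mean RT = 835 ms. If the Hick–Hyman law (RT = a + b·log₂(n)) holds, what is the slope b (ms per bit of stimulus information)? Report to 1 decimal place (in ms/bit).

163.2 ms/bit

Slope: b = (835 − 751) / (log₂ 10 − log₂ 7) = 84/0.5146 = 163.242 ms/bit.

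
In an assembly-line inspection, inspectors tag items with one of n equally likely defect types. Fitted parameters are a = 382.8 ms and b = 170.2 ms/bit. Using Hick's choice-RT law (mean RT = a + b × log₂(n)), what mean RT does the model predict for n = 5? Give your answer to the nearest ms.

778 ms

log₂(5) = 2.3219 bits, so RT = 382.8 + 170.2 × 2.3219 ≈ 777.992 ms.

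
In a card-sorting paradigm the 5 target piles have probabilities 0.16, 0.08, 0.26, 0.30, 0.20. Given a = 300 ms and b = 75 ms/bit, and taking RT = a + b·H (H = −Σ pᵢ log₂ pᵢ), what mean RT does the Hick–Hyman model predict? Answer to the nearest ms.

465 ms

Entropy contributions −pᵢ log₂ pᵢ: 0.4230, 0.2915, 0.5053, 0.5211, 0.4644; sum H = 2.2053 bits.
RT = a + bH = 300 + 75·2.2053 = 465.40 ms.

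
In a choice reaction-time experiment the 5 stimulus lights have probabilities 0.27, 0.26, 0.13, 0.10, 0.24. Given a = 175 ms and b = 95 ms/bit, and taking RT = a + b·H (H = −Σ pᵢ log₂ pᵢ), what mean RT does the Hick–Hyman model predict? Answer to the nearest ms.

386 ms

Entropy contributions −pᵢ log₂ pᵢ: 0.5100, 0.5053, 0.3826, 0.3322, 0.4941; sum H = 2.2243 bits.
RT = a + bH = 175 + 95·2.2243 = 386.31 ms.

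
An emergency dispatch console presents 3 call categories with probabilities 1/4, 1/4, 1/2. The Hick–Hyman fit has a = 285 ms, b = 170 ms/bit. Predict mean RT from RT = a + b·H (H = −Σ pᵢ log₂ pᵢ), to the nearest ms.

H = −Σ pᵢ log₂ pᵢ = 0.25·2 + 0.25·2 + 0.5·1 = 1.500 bits.
RT = 285 + 170 × 1.500 = 540.00 ms.

540 ms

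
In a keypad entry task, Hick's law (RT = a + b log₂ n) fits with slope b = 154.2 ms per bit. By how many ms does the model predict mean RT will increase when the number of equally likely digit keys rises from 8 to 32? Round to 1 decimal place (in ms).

308.4 ms

Only the slope matters, since a is common to both: ΔRT = b·log₂(n₂/n₁).
log₂(32) − log₂(8) = log₂(32/8) = log₂(4) = 2.
ΔRT = 154.2 × 2.0000 = 308.400 ms.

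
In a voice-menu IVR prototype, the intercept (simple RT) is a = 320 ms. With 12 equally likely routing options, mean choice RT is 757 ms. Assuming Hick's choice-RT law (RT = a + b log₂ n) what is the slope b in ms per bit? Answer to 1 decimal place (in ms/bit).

121.9 ms/bit

12 alternatives carry log₂ 12 = 3.5850 bits; the choice cost is 757 − 320 = 437 ms, so b = 437/3.5850 = 121.898 ms/bit.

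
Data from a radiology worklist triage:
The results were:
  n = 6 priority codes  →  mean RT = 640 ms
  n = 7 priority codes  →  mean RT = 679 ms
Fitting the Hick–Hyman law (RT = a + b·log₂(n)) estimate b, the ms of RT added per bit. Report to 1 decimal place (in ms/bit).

Slope: b = (679 − 640) / (log₂ 7 − log₂ 6) = 39/0.2224 = 175.366 ms/bit.

175.4 ms/bit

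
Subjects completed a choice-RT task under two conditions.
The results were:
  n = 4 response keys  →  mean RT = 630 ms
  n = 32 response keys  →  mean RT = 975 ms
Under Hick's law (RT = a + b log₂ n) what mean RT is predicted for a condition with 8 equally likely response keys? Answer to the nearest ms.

745 ms

RT is linear in log₂ n, so two points fix the line:
  b = (975 − 630) / (log₂ 32 − log₂ 4) = 345 / (5 − 2) = 115 ms/bit
  a = 630 − 115 × 2 = 400 ms
Then RT(8) = 400 + 115 × log₂ 8 = 400 + 115 × 3 ≈ 745.000 ms.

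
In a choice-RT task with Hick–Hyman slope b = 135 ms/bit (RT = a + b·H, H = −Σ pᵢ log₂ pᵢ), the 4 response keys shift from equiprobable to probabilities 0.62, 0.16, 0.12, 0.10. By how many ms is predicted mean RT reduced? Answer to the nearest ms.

61 ms

Equiprobable entropy H₀ = log₂ 4 = 2.0000 bits.
Skewed entropy H = −Σ pᵢ log₂ pᵢ = 1.5499 bits.
ΔRT = b·(H₀ − H) = 135 × 0.4501 = 60.77 ms.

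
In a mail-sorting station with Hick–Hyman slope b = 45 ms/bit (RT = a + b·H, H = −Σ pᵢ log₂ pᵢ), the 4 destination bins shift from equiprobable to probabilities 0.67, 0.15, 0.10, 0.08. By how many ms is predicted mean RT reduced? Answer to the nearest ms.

26 ms

Equiprobable entropy H₀ = log₂ 4 = 2.0000 bits.
Skewed entropy H = −Σ pᵢ log₂ pᵢ = 1.4214 bits.
ΔRT = b·(H₀ − H) = 45 × 0.5786 = 26.04 ms.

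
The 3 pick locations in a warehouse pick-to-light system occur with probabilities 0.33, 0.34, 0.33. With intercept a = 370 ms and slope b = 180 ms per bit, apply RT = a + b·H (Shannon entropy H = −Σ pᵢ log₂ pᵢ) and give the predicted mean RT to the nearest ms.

Entropy contributions −pᵢ log₂ pᵢ: 0.5278, 0.5292, 0.5278; sum H = 1.5848 bits.
RT = a + bH = 370 + 180·1.5848 = 655.27 ms.

655 ms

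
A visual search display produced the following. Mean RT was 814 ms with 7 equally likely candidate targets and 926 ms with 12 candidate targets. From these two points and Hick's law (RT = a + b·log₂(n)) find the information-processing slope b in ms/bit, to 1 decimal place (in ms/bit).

144.0 ms/bit

b = (RT₂ − RT₁)/(log₂ n₂ − log₂ n₁) = (926 − 814)/(3.5850 − 2.8074) = 144.032 ms/bit.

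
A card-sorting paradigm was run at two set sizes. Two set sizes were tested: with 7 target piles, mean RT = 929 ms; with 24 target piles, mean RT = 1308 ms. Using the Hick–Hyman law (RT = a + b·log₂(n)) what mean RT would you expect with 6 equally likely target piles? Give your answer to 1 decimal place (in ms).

881.6 ms

Solve the two-equation system in a and b:
  b = (1308 − 929) / (log₂ 24 − log₂ 7) = 379 / (4.5850 − 2.8074) = 213.208 ms/bit
  a = 929 − 213.208 × 2.8074 = 330.450 ms
Then RT(6) = 330.450 + 213.208 × log₂ 6 = 330.450 + 213.208 × 2.5850 ≈ 881.584 ms.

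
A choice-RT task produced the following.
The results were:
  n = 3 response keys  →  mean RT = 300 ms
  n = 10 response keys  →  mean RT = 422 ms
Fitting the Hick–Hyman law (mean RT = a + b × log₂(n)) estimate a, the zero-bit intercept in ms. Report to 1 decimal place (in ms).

Slope: b = (422 − 300) / (log₂ 10 − log₂ 3) = 122/1.7370 = 70.237 ms/bit.
Intercept: a = 300 − 70.237·log₂(3) = 188.676 ms.

188.7 ms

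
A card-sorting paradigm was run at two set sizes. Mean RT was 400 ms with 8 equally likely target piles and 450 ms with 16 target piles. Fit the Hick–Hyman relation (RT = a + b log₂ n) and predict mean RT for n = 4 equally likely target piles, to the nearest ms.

RT is linear in log₂ n, so two points fix the line:
  b = (450 − 400) / (log₂ 16 − log₂ 8) = 50 / (4 − 3) = 50 ms/bit
  a = 400 − 50 × 3 = 250 ms
Then RT(4) = 250 + 50 × log₂ 4 = 250 + 50 × 2 ≈ 350.000 ms.

350 ms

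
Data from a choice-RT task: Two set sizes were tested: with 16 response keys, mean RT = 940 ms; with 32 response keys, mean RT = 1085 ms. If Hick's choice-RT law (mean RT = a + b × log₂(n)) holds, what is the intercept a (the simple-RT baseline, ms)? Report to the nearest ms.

360 ms

Slope: b = (1085 − 940) / (log₂ 32 − log₂ 16) = 145/1.0000 = 145 ms/bit.
Intercept: a = 940 − 145·log₂(16) = 360.000 ms.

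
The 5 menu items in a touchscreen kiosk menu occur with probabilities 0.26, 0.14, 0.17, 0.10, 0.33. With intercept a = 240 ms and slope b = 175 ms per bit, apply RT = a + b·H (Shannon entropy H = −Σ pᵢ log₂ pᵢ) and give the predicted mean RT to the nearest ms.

624 ms

Entropy contributions −pᵢ log₂ pᵢ: 0.5053, 0.3971, 0.4346, 0.3322, 0.5278; sum H = 2.1970 bits.
RT = a + bH = 240 + 175·2.1970 = 624.48 ms.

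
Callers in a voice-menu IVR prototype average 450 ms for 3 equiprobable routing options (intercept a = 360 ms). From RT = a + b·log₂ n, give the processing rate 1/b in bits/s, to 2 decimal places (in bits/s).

b = (450 − 360)/log₂ 3 = 90/1.5850 = 56.784 ms per bit = 0.05678 s/bit; the reciprocal is 17.611 bits/s.

17.61 bits/s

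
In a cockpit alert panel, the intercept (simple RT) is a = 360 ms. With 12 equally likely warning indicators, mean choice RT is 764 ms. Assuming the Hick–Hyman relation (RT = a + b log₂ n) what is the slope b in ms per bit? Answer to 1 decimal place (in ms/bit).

112.7 ms/bit

b = (764 − 360) / log₂(12) = 404 / 3.5850 = 112.693 ms/bit.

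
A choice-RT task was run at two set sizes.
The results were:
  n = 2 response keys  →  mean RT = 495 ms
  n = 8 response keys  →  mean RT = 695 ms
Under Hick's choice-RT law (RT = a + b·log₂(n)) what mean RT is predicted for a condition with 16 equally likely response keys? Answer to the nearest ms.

With log₂ n on the abscissa the relation is linear; from the two conditions:
  b = (695 − 495) / (log₂ 8 − log₂ 2) = 200 / (3 − 1) = 100 ms/bit
  a = 495 − 100 × 1 = 395 ms
Then RT(16) = 395 + 100 × log₂ 16 = 395 + 100 × 4 ≈ 795.000 ms.

795 ms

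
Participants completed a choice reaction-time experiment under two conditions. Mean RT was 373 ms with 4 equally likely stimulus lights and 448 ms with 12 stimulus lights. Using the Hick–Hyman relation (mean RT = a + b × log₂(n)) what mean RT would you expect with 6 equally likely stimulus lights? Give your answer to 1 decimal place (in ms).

400.7 ms

Fit slope and intercept:
  b = (448 − 373) / (log₂ 12 − log₂ 4) = 75 / (3.5850 − 2) = 47.320 ms/bit
  a = 373 − 47.320 × 2 = 278.361 ms
Then RT(6) = 278.361 + 47.320 × log₂ 6 = 278.361 + 47.320 × 2.5850 ≈ 400.680 ms.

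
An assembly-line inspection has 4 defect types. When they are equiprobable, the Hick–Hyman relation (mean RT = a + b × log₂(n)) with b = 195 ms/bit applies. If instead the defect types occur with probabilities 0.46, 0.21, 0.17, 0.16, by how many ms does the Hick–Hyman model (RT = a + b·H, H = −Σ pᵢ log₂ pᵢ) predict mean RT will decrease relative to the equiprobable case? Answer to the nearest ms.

30 ms

The RT saving is b·ΔH. Equiprobable H₀ = log₂(4) = 2.0000 bits; with the given probabilities H = 1.8458 bits.
b·(H₀ − H) = 195 × (2.0000 − 1.8458) = 30.08 ms.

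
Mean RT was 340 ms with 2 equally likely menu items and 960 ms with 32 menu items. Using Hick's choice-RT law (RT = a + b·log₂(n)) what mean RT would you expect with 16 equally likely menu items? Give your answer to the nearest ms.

RT is linear in log₂ n, so two points fix the line:
  b = (960 − 340) / (log₂ 32 − log₂ 2) = 620 / (5 − 1) = 155 ms/bit
  a = 340 − 155 × 1 = 185 ms
Then RT(16) = 185 + 155 × log₂ 16 = 185 + 155 × 4 ≈ 805.000 ms.

805 ms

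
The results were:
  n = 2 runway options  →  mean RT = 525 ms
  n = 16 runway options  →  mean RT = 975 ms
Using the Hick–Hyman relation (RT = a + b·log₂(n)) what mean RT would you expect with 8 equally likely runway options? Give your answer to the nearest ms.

Fit slope and intercept:
  b = (975 − 525) / (log₂ 16 − log₂ 2) = 450 / (4 − 1) = 150 ms/bit
  a = 525 − 150 × 1 = 375 ms
Then RT(8) = 375 + 150 × log₂ 8 = 375 + 150 × 3 ≈ 825.000 ms.

825 ms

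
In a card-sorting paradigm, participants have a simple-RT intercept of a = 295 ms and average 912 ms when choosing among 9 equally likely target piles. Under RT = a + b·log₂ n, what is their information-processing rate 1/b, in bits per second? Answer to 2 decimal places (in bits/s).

5.14 bits/s

b = (912 − 295)/log₂ 9 = 617/3.1699 = 194.642 ms per bit = 0.19464 s/bit; the reciprocal is 5.138 bits/s.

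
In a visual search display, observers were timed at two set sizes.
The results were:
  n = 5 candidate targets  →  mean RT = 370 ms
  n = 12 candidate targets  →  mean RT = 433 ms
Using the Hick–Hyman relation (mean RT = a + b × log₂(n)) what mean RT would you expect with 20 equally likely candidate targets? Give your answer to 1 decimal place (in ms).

Fit slope and intercept:
  b = (433 − 370) / (log₂ 12 − log₂ 5) = 63 / (3.5850 − 2.3219) = 49.880 ms/bit
  a = 370 − 49.880 × 2.3219 = 254.183 ms
Then RT(20) = 254.183 + 49.880 × log₂ 20 = 254.183 + 49.880 × 4.3219 ≈ 469.760 ms.

469.8 ms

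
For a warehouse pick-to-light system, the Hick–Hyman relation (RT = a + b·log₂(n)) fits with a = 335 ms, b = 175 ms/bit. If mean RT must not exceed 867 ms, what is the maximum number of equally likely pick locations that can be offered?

175·log₂ n ≤ 867 − 335 = 532, giving log₂ n ≤ 3.0400 and n ≤ 8.225. The largest whole number is 8.

8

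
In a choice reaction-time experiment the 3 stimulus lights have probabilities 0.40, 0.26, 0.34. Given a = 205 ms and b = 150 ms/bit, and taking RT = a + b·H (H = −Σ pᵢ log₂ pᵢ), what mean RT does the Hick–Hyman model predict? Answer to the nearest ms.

439 ms

H = 0.40·log₂(1/0.40) + 0.26·log₂(1/0.26) + 0.34·log₂(1/0.34) = 1.5632 bits.
RT = 205 + 150 × 1.5632 = 439.48 ms.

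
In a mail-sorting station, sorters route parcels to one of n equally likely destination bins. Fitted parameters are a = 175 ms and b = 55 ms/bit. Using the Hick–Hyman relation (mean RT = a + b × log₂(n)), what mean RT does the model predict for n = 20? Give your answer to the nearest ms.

413 ms

log₂(20) = 4.3219 bits, so RT = 175 + 55 × 4.3219 ≈ 412.706 ms.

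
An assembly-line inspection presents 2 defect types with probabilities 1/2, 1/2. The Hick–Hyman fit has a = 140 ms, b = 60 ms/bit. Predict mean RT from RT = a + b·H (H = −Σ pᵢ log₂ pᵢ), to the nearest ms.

Each term −pᵢ log₂ pᵢ: 0.5·1 + 0.5·1; summed, H = 1.000 bits.
Mean RT = a + bH = 140 + 60·1.000 = 200.00 ms.

200 ms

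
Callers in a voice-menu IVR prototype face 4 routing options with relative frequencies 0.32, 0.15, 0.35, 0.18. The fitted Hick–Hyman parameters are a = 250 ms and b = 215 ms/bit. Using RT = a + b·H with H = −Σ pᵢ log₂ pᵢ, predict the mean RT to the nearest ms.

661 ms

Entropy contributions −pᵢ log₂ pᵢ: 0.5260, 0.4105, 0.5301, 0.4453; sum H = 1.9120 bits.
RT = a + bH = 250 + 215·1.9120 = 661.08 ms.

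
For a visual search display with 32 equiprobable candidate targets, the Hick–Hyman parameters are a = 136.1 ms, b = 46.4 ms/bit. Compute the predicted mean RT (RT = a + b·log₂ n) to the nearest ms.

log₂(32) = 5 bits, so RT = 136.1 + 46.4 × 5 ≈ 368.100 ms.

368 ms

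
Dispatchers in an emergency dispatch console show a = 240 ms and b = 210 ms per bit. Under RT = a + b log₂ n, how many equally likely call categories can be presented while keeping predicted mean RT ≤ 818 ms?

Information budget: (818 − 240)/210 = 2.7524 bits, so n ≤ 2^2.7524 = 6.738 → at most 6.

6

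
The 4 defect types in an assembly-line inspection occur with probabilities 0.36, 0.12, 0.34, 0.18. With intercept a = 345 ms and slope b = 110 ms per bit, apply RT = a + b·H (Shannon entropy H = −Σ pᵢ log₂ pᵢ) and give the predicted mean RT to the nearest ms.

551 ms

H = 0.36·log₂(1/0.36) + 0.12·log₂(1/0.12) + 0.34·log₂(1/0.34) + 0.18·log₂(1/0.18) = 1.8722 bits.
RT = 345 + 110 × 1.8722 = 550.94 ms.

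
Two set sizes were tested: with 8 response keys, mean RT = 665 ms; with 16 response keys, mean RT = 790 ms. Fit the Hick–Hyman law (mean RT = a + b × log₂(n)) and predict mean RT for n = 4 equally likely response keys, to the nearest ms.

RT is linear in log₂ n, so two points fix the line:
  b = (790 − 665) / (log₂ 16 − log₂ 8) = 125 / (4 − 3) = 125 ms/bit
  a = 665 − 125 × 3 = 290 ms
Then RT(4) = 290 + 125 × log₂ 4 = 290 + 125 × 2 ≈ 540.000 ms.

540 ms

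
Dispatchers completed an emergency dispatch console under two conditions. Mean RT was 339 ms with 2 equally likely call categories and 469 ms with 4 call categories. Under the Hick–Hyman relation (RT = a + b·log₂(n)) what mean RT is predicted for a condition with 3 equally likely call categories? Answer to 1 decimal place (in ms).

Fit slope and intercept:
  b = (469 − 339) / (log₂ 4 − log₂ 2) = 130 / (2 − 1) = 130.000 ms/bit
  a = 339 − 130.000 × 1 = 209.000 ms
Then RT(3) = 209.000 + 130.000 × log₂ 3 = 209.000 + 130.000 × 1.5850 ≈ 415.045 ms.

415.0 ms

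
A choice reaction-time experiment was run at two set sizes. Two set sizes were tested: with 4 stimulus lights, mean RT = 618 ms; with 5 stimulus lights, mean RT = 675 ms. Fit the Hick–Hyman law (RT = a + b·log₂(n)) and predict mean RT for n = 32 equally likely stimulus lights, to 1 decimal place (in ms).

RT is linear in log₂ n, so two points fix the line:
  b = (675 − 618) / (log₂ 5 − log₂ 4) = 57 / (2.3219 − 2) = 177.058 ms/bit
  a = 618 − 177.058 × 2 = 263.884 ms
Then RT(32) = 263.884 + 177.058 × log₂ 32 = 263.884 + 177.058 × 5 ≈ 1149.175 ms.

1149.2 ms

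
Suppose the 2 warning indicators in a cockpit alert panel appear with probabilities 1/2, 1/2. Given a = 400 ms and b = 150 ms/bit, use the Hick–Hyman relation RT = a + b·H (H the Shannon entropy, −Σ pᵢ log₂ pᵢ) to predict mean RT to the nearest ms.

550 ms

H = −Σ pᵢ log₂ pᵢ = 0.5·1 + 0.5·1 = 1.000 bits.
RT = 400 + 150 × 1.000 = 550.00 ms.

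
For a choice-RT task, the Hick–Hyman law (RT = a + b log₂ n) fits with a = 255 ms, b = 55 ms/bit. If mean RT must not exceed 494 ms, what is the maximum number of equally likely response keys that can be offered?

Set 255 + 55·log₂ n ≤ 494 → log₂ n ≤ (494 − 255)/55 = 4.3455.
So n ≤ 2^4.3455 = 20.329; the largest integer n is 20.

20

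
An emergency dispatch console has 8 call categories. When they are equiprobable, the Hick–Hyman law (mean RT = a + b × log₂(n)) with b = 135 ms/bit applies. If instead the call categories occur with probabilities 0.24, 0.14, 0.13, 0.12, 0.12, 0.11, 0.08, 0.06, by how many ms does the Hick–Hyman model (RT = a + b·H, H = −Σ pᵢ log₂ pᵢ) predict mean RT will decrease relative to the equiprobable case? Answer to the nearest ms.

The RT saving is b·ΔH. Equiprobable H₀ = log₂(8) = 3.0000 bits; with the given probabilities H = 2.8934 bits.
b·(H₀ − H) = 135 × (3.0000 − 2.8934) = 14.40 ms.

14 ms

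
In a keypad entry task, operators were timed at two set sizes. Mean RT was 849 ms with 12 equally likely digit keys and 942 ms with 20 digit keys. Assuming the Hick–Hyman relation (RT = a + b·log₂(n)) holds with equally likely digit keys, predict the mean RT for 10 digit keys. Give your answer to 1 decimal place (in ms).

815.8 ms

Fit slope and intercept:
  b = (942 − 849) / (log₂ 20 − log₂ 12) = 93 / (4.3219 − 3.5850) = 126.193 ms/bit
  a = 849 − 126.193 × 3.5850 = 396.602 ms
Then RT(10) = 396.602 + 126.193 × log₂ 10 = 396.602 + 126.193 × 3.3219 ≈ 815.807 ms.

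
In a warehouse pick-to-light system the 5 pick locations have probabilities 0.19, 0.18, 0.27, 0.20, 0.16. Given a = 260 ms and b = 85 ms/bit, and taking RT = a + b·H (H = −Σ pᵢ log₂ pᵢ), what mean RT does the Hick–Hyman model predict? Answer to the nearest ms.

H = 0.19·log₂(1/0.19) + 0.18·log₂(1/0.18) + 0.27·log₂(1/0.27) + 0.20·log₂(1/0.20) + 0.16·log₂(1/0.16) = 2.2980 bits.
RT = 260 + 85 × 2.2980 = 455.33 ms.

455 ms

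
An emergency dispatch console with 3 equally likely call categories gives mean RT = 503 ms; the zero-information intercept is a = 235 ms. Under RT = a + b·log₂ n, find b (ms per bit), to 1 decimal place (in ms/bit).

3 alternatives carry log₂ 3 = 1.5850 bits; the choice cost is 503 − 235 = 268 ms, so b = 268/1.5850 = 169.089 ms/bit.

169.1 ms/bit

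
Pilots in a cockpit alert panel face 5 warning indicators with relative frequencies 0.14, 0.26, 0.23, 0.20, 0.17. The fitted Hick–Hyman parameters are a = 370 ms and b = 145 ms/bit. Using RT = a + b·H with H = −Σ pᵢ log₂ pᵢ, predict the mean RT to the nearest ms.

Entropy contributions −pᵢ log₂ pᵢ: 0.3971, 0.5053, 0.4877, 0.4644, 0.4346; sum H = 2.2890 bits.
RT = a + bH = 370 + 145·2.2890 = 701.91 ms.

702 ms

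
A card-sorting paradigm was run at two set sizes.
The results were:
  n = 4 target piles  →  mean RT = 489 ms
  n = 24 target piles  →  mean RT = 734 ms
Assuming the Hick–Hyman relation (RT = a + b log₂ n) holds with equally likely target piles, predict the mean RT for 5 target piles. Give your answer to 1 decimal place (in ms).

With log₂ n on the abscissa the relation is linear; from the two conditions:
  b = (734 − 489) / (log₂ 24 − log₂ 4) = 245 / (4.5850 − 2) = 94.779 ms/bit
  a = 489 − 94.779 × 2 = 299.442 ms
Then RT(5) = 299.442 + 94.779 × log₂ 5 = 299.442 + 94.779 × 2.3219 ≈ 519.512 ms.

519.5 ms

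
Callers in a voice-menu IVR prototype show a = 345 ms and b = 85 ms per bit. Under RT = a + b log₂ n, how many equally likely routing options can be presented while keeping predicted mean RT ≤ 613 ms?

Information budget: (613 − 345)/85 = 3.1529 bits, so n ≤ 2^3.1529 = 8.895 → at most 8.

8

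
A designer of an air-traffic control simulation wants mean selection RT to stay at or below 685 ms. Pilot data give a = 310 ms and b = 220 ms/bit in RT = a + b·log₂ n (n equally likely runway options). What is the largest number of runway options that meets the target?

Information budget: (685 − 310)/220 = 1.7045 bits, so n ≤ 2^1.7045 = 3.259 → at most 3.

3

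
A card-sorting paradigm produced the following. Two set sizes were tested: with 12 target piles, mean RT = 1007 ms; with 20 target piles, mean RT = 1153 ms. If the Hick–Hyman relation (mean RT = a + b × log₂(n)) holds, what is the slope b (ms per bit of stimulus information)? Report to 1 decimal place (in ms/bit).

198.1 ms/bit

Slope: b = (1153 − 1007) / (log₂ 20 − log₂ 12) = 146/0.7370 = 198.110 ms/bit.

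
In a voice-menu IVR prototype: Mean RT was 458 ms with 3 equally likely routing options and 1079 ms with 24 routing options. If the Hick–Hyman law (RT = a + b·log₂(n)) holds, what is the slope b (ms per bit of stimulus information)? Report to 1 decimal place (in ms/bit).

207.0 ms/bit

Slope: b = (1079 − 458) / (log₂ 24 − log₂ 3) = 621/3.0000 = 207.000 ms/bit.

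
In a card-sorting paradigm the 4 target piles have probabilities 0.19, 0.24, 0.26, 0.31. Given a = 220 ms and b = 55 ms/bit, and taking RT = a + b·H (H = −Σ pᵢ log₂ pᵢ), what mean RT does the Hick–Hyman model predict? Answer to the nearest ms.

Entropy contributions −pᵢ log₂ pᵢ: 0.4552, 0.4941, 0.5053, 0.5238; sum H = 1.9784 bits.
RT = a + bH = 220 + 55·1.9784 = 328.81 ms.

329 ms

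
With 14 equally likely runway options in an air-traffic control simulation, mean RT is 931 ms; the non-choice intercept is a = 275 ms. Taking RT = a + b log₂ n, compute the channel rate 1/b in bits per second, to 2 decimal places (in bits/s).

5.80 bits/s

Choice component = 931 − 275 = 656 ms over log₂(14) = 3.8074 bits.
b = 656 / 3.8074 = 172.298 ms/bit, so 1/b = 5.804 bits/s.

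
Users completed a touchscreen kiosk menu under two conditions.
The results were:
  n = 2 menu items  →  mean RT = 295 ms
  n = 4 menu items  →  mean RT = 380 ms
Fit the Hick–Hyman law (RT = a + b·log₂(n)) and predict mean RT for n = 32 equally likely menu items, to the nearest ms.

635 ms

With log₂ n on the abscissa the relation is linear; from the two conditions:
  b = (380 − 295) / (log₂ 4 − log₂ 2) = 85 / (2 − 1) = 85 ms/bit
  a = 295 − 85 × 1 = 210 ms
Then RT(32) = 210 + 85 × log₂ 32 = 210 + 85 × 5 ≈ 635.000 ms.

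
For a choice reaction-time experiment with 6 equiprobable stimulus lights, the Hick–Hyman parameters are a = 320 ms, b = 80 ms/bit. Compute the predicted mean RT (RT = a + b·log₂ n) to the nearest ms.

527 ms

log₂(6) = 2.5850 bits, so RT = 320 + 80 × 2.5850 ≈ 526.797 ms.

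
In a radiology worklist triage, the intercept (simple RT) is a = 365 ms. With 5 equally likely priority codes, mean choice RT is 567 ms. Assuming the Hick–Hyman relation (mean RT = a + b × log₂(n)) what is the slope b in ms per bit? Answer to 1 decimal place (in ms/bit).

87.0 ms/bit

b = (567 − 365) / log₂(5) = 202 / 2.3219 = 86.997 ms/bit.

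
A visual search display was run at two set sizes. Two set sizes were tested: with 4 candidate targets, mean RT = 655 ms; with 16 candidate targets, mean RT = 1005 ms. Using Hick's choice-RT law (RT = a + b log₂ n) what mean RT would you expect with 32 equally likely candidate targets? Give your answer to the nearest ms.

Solve the two-equation system in a and b:
  b = (1005 − 655) / (log₂ 16 − log₂ 4) = 350 / (4 − 2) = 175 ms/bit
  a = 655 − 175 × 2 = 305 ms
Then RT(32) = 305 + 175 × log₂ 32 = 305 + 175 × 5 ≈ 1180.000 ms.

1180 ms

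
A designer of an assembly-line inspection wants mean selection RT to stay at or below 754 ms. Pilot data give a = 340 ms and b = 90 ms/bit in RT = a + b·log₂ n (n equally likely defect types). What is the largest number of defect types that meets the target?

Set 340 + 90·log₂ n ≤ 754 → log₂ n ≤ (754 − 340)/90 = 4.6000.
So n ≤ 2^4.6000 = 24.251; the largest integer n is 24.

24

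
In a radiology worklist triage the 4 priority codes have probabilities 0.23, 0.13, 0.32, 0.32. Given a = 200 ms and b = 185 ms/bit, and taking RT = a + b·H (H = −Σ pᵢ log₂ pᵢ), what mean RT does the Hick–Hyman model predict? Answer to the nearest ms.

Entropy contributions −pᵢ log₂ pᵢ: 0.4877, 0.3826, 0.5260, 0.5260; sum H = 1.9224 bits.
RT = a + bH = 200 + 185·1.9224 = 555.64 ms.

556 ms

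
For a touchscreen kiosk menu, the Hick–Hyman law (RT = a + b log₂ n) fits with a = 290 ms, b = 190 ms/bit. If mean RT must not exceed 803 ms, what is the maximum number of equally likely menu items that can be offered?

Set 290 + 190·log₂ n ≤ 803 → log₂ n ≤ (803 − 290)/190 = 2.7000.
So n ≤ 2^2.7000 = 6.498; the largest integer n is 6.

6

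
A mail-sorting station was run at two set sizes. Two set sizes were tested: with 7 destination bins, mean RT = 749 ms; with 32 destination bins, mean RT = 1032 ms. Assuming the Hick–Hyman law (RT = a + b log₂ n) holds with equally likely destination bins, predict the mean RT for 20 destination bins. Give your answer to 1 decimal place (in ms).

944.5 ms

Fit slope and intercept:
  b = (1032 − 749) / (log₂ 32 − log₂ 7) = 283 / (5 − 2.8074) = 129.068 ms/bit
  a = 749 − 129.068 × 2.8074 = 386.661 ms
Then RT(20) = 386.661 + 129.068 × log₂ 20 = 386.661 + 129.068 × 4.3219 ≈ 944.483 ms.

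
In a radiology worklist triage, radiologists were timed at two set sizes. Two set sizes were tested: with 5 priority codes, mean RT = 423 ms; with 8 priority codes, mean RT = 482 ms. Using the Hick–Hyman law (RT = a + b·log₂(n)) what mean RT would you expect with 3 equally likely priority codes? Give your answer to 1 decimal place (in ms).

RT is linear in log₂ n, so two points fix the line:
  b = (482 − 423) / (log₂ 8 − log₂ 5) = 59 / (3 − 2.3219) = 87.011 ms/bit
  a = 423 − 87.011 × 2.3219 = 220.966 ms
Then RT(3) = 220.966 + 87.011 × log₂ 3 = 220.966 + 87.011 × 1.5850 ≈ 358.876 ms.

358.9 ms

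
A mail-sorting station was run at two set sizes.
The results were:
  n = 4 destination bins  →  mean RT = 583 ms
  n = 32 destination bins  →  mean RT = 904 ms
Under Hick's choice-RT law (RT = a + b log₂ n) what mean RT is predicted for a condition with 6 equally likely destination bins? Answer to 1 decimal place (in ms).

RT is linear in log₂ n, so two points fix the line:
  b = (904 − 583) / (log₂ 32 − log₂ 4) = 321 / (5 − 2) = 107.000 ms/bit
  a = 583 − 107.000 × 2 = 369.000 ms
Then RT(6) = 369.000 + 107.000 × log₂ 6 = 369.000 + 107.000 × 2.5850 ≈ 645.591 ms.

645.6 ms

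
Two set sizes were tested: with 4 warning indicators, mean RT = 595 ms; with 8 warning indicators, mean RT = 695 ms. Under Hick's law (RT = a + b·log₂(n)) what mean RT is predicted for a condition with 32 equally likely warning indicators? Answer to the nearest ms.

895 ms

Solve the two-equation system in a and b:
  b = (695 − 595) / (log₂ 8 − log₂ 4) = 100 / (3 − 2) = 100 ms/bit
  a = 595 − 100 × 2 = 395 ms
Then RT(32) = 395 + 100 × log₂ 32 = 395 + 100 × 5 ≈ 895.000 ms.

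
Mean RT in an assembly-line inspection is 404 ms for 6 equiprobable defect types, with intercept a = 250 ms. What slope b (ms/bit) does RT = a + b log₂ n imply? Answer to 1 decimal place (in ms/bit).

log₂(6) = 2.5850 bits.
b = (RT − a)/log₂ n = (404 − 250) / 2.5850 = 59.575 ms/bit.

59.6 ms/bit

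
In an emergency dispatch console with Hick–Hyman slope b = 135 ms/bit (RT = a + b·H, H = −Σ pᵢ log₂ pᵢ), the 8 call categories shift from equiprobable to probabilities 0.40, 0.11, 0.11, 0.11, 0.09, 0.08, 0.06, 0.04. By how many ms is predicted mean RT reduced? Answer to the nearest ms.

Equiprobable entropy H₀ = log₂ 8 = 3.0000 bits.
Skewed entropy H = −Σ pᵢ log₂ pᵢ = 2.6131 bits.
ΔRT = b·(H₀ − H) = 135 × 0.3869 = 52.23 ms.

52 ms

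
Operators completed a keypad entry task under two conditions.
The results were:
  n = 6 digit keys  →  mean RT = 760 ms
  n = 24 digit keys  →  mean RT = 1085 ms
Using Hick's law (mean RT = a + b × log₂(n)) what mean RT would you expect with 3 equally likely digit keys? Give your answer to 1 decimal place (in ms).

With log₂ n on the abscissa the relation is linear; from the two conditions:
  b = (1085 − 760) / (log₂ 24 − log₂ 6) = 325 / (4.5850 − 2.5850) = 162.500 ms/bit
  a = 760 − 162.500 × 2.5850 = 339.944 ms
Then RT(3) = 339.944 + 162.500 × log₂ 3 = 339.944 + 162.500 × 1.5850 ≈ 597.500 ms.

597.5 ms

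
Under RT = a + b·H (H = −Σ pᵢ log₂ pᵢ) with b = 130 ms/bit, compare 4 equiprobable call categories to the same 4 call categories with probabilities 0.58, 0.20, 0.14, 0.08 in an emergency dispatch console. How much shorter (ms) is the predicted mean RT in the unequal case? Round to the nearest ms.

51 ms

Equiprobable entropy H₀ = log₂ 4 = 2.0000 bits.
Skewed entropy H = −Σ pᵢ log₂ pᵢ = 1.6088 bits.
ΔRT = b·(H₀ − H) = 130 × 0.3912 = 50.85 ms.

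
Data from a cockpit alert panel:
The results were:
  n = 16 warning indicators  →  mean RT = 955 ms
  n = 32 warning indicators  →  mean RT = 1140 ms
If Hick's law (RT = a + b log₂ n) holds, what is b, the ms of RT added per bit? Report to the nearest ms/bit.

185 ms/bit

b = (RT₂ − RT₁)/(log₂ n₂ − log₂ n₁) = (1140 − 955)/(5 − 4) = 185 ms/bit.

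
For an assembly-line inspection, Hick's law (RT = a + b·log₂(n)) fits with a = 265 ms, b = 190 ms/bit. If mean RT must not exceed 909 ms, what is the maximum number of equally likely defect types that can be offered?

Set 265 + 190·log₂ n ≤ 909 → log₂ n ≤ (909 − 265)/190 = 3.3895.
So n ≤ 2^3.3895 = 10.479; the largest integer n is 10.

10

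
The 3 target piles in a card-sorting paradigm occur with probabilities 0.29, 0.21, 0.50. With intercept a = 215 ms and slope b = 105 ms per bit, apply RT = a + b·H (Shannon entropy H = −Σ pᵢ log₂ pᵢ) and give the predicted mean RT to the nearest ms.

H = 0.29·log₂(1/0.29) + 0.21·log₂(1/0.21) + 0.50·log₂(1/0.50) = 1.4907 bits.
RT = 215 + 105 × 1.4907 = 371.53 ms.

372 ms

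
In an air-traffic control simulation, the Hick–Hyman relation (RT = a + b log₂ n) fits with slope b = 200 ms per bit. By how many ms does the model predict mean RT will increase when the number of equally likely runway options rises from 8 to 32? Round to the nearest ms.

400 ms

ΔRT = (a + b log₂ n₂) − (a + b log₂ n₁) = b·(log₂ n₂ − log₂ n₁).
log₂(32) − log₂(8) = log₂(32/8) = log₂(4) = 2.
ΔRT = 200 × 2.0000 = 400.000 ms.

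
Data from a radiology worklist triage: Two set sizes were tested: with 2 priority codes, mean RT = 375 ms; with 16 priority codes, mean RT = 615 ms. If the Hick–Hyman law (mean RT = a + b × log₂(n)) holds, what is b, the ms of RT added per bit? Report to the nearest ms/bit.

Slope: b = (615 − 375) / (log₂ 16 − log₂ 2) = 240/3.0000 = 80 ms/bit.

80 ms/bit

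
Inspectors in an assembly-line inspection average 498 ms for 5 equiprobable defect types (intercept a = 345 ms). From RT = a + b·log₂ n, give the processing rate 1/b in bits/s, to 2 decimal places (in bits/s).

15.18 bits/s

Choice component = 498 − 345 = 153 ms over log₂(5) = 2.3219 bits.
b = 153 / 2.3219 = 65.894 ms/bit, so 1/b = 15.176 bits/s.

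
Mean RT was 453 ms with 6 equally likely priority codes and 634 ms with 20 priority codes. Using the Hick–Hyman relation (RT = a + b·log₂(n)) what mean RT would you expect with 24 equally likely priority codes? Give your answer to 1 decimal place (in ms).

With log₂ n on the abscissa the relation is linear; from the two conditions:
  b = (634 − 453) / (log₂ 20 − log₂ 6) = 181 / (4.3219 − 2.5850) = 104.205 ms/bit
  a = 453 − 104.205 × 2.5850 = 183.635 ms
Then RT(24) = 183.635 + 104.205 × log₂ 24 = 183.635 + 104.205 × 4.5850 ≈ 661.409 ms.

661.4 ms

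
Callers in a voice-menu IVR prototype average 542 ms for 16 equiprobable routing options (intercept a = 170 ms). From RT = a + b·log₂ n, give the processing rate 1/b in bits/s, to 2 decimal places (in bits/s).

Choice component = 542 − 170 = 372 ms over log₂(16) = 4 bits.
b = 372 / 4 = 93.000 ms/bit, so 1/b = 10.753 bits/s.

10.75 bits/s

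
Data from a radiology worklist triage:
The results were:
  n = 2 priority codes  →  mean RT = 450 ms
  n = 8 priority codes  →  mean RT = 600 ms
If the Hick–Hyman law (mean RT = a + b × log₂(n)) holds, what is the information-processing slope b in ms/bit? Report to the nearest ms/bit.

b = (RT₂ − RT₁)/(log₂ n₂ − log₂ n₁) = (600 − 450)/(3 − 1) = 75 ms/bit.

75 ms/bit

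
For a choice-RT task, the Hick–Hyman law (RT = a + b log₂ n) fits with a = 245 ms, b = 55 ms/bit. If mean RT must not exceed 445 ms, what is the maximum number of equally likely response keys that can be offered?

Set 245 + 55·log₂ n ≤ 445 → log₂ n ≤ (445 − 245)/55 = 3.6364.
So n ≤ 2^3.6364 = 12.435; the largest integer n is 12.

12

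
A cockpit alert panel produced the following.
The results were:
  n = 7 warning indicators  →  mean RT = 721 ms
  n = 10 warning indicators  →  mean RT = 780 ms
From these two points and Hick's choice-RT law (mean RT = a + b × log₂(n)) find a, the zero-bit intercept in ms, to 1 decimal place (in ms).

399.1 ms

b = (RT₂ − RT₁)/(log₂ n₂ − log₂ n₁) = (780 − 721)/(3.3219 − 2.8074) = 114.658 ms/bit.
Intercept: a = 721 − 114.658·log₂(7) = 399.114 ms.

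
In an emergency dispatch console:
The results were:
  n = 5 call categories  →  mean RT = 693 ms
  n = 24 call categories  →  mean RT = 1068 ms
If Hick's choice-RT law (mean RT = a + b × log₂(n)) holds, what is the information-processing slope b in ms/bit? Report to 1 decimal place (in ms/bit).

165.7 ms/bit

Slope: b = (1068 − 693) / (log₂ 24 − log₂ 5) = 375/2.2630 = 165.707 ms/bit.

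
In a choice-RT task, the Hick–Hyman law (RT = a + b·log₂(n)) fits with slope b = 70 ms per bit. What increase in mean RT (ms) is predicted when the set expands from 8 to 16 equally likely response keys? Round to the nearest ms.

70 ms

Only the slope matters, since a is common to both: ΔRT = b·log₂(n₂/n₁).
log₂(16) − log₂(8) = log₂(16/8) = log₂(2) = 1.
ΔRT = 70 × 1.0000 = 70.000 ms.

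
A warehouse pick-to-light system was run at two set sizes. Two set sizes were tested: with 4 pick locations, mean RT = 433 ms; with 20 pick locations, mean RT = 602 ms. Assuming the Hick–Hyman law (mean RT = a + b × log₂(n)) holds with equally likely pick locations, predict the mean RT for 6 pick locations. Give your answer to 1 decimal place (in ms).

475.6 ms

Fit slope and intercept:
  b = (602 − 433) / (log₂ 20 − log₂ 4) = 169 / (4.3219 − 2) = 72.784 ms/bit
  a = 433 − 72.784 × 2 = 287.431 ms
Then RT(6) = 287.431 + 72.784 × log₂ 6 = 287.431 + 72.784 × 2.5850 ≈ 475.576 ms.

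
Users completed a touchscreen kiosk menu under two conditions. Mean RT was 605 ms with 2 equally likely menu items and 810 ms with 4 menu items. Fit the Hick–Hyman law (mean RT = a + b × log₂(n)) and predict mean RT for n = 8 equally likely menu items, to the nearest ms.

Solve the two-equation system in a and b:
  b = (810 − 605) / (log₂ 4 − log₂ 2) = 205 / (2 − 1) = 205 ms/bit
  a = 605 − 205 × 1 = 400 ms
Then RT(8) = 400 + 205 × log₂ 8 = 400 + 205 × 3 ≈ 1015.000 ms.

1015 ms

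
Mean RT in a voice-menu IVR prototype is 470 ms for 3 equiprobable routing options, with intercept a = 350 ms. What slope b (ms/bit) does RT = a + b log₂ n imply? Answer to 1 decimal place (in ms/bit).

75.7 ms/bit

log₂(3) = 1.5850 bits.
b = (RT − a)/log₂ n = (470 − 350) / 1.5850 = 75.712 ms/bit.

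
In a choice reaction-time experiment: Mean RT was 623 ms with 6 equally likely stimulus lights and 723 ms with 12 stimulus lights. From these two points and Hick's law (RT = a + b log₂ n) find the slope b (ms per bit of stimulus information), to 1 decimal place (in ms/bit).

Slope: b = (723 − 623) / (log₂ 12 − log₂ 6) = 100/1.0000 = 100.000 ms/bit.

100.0 ms/bit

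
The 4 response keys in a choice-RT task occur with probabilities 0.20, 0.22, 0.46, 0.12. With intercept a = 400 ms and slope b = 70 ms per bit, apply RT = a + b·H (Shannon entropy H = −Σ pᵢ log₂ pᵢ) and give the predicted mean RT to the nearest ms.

H = 0.20·log₂(1/0.20) + 0.22·log₂(1/0.22) + 0.46·log₂(1/0.46) + 0.12·log₂(1/0.12) = 1.8274 bits.
RT = 400 + 70 × 1.8274 = 527.92 ms.

528 ms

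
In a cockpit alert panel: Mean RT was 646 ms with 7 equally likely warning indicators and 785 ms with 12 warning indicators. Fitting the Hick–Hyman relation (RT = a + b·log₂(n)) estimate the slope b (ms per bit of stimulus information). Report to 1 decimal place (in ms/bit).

178.8 ms/bit

The slope on a log₂ axis is (785 − 646) / (3.5850 − 2.8074) = 178.753 ms/bit.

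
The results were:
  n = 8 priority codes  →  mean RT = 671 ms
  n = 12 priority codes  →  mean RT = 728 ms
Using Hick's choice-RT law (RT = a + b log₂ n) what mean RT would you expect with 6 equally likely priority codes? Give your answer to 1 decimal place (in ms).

630.6 ms

Fit slope and intercept:
  b = (728 − 671) / (log₂ 12 − log₂ 8) = 57 / (3.5850 − 3) = 97.442 ms/bit
  a = 671 − 97.442 × 3 = 378.674 ms
Then RT(6) = 378.674 + 97.442 × log₂ 6 = 378.674 + 97.442 × 2.5850 ≈ 630.558 ms.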